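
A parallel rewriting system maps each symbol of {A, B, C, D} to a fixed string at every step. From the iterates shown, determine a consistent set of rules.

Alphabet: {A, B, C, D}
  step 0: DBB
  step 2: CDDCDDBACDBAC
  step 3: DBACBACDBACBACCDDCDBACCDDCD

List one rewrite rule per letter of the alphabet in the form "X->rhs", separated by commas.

A->DC, B->CD, C->D, D->BAC

  step 2 ⇒ step 3: CDDCDDBACDBAC ⇒ D·BAC·BAC·D·BAC·BAC·CD·DC·D·BAC·CD·DC·D
    A ↦ DC
    B ↦ CD
    C ↦ D
    D ↦ BAC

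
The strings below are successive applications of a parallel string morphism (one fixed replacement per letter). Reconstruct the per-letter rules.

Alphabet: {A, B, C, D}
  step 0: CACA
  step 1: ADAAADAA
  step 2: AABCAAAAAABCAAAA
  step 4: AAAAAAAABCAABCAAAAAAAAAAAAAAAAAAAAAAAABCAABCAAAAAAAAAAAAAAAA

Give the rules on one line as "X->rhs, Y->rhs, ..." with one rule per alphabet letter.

A->AA, B->D, C->AD, D->BC

  step 1 ⇒ step 2: ADAAADAA ⇒ AA·BC·AA·AA·AA·BC·AA·AA
    A ↦ AA
    D ↦ BC
    B ↦ D  (constrained at step 2)
  step 0 ⇒ step 1: CACA ⇒ AD·AA·AD·AA
    C ↦ AD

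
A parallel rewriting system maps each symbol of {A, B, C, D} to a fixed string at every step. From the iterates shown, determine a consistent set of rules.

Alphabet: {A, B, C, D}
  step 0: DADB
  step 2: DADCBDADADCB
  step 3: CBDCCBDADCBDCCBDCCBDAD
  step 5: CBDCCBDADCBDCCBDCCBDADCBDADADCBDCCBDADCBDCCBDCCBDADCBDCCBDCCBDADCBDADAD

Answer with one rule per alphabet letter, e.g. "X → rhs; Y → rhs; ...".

  step 2 ⇒ step 3: DADCBDADADCB ⇒ CB·DC·CB·DA·D·CB·DC·CB·DC·CB·DA·D
    A ↦ DC
    B ↦ D
    C ↦ DA
    D ↦ CB

A->DC, B->D, C->DA, D->CB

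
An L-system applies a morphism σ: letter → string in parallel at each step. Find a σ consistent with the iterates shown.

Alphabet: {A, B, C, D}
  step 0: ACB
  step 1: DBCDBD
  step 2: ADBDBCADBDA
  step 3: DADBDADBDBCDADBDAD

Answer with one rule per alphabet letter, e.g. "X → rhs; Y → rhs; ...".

A->D, B->DBD, C->BC, D->A

  step 2 ⇒ step 3: ADBDBCADBDA ⇒ D·A·DBD·A·DBD·BC·D·A·DBD·A·D
    A ↦ D
    B ↦ DBD
    C ↦ BC
    D ↦ A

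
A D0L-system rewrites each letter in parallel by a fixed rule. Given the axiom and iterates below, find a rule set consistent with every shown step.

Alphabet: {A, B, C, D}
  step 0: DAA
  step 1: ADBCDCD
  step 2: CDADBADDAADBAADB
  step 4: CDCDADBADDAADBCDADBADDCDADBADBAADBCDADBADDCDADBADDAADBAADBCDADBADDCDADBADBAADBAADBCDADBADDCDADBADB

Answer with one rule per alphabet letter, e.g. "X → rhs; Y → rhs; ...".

A->CD, B->ADD, C->A, D->ADB

  step 1 ⇒ step 2: ADBCDCD ⇒ CD·ADB·ADD·A·ADB·A·ADB
    A ↦ CD
    B ↦ ADD
    C ↦ A
    D ↦ ADB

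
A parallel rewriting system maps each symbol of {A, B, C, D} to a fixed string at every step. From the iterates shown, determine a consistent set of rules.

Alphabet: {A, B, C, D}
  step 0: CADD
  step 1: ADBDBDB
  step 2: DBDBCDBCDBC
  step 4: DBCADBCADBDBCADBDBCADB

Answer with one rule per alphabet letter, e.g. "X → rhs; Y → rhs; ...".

  step 1 ⇒ step 2: ADBDBDB ⇒ DB·DB·C·DB·C·DB·C
    A ↦ DB
    B ↦ C
    D ↦ DB
  step 0 ⇒ step 1: CADD ⇒ A·DB·DB·DB
    C ↦ A

A->DB, B->C, C->A, D->DB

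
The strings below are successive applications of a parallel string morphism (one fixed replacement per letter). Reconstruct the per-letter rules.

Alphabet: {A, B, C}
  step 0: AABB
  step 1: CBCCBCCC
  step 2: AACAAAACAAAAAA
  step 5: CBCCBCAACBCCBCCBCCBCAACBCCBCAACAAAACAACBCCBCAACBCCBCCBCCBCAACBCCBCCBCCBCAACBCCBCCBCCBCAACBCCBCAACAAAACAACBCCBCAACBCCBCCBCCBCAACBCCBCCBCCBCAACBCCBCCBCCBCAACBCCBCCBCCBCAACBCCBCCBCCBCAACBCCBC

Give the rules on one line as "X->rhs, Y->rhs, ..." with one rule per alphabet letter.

A->CBC, B->C, C->AA

  step 1 ⇒ step 2: CBCCBCCC ⇒ AA·C·AA·AA·C·AA·AA·AA
    B ↦ C
    C ↦ AA
  step 0 ⇒ step 1: AABB ⇒ CBC·CBC·C·C
    A ↦ CBC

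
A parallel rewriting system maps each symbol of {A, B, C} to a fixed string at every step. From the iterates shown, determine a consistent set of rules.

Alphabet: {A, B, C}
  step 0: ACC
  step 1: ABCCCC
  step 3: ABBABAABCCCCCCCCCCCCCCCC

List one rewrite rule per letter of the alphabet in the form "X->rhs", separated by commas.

A->AB, B->BA, C->CC

  step 0 ⇒ step 1: ACC ⇒ AB·CC·CC
    A ↦ AB
    C ↦ CC
    B ↦ BA  (constrained at step 1)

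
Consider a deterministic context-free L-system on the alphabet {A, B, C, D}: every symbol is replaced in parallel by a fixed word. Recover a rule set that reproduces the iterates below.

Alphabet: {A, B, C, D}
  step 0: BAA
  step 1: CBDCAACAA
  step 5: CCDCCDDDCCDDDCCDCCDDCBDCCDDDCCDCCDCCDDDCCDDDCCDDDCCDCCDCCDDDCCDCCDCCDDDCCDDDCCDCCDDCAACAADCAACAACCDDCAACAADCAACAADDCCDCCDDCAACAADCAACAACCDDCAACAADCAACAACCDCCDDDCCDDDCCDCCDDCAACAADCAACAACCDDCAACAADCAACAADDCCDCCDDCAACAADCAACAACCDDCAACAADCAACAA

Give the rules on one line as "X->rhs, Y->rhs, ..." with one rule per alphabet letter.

A->CAA, B->CBD, C->D, D->CCD

  step 0 ⇒ step 1: BAA ⇒ CBD·CAA·CAA
    A ↦ CAA
    B ↦ CBD
    C ↦ D  (constrained at step 1)
    D ↦ CCD  (constrained at step 1)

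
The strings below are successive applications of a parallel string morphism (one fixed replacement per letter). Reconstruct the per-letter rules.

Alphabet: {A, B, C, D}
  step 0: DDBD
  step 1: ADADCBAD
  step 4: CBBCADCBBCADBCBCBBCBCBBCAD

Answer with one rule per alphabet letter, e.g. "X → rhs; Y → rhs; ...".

  step 0 ⇒ step 1: DDBD ⇒ AD·AD·CB·AD
    B ↦ CB
    D ↦ AD
    A ↦ C  (constrained at step 1)
    C ↦ B  (constrained at step 1)

A->C, B->CB, C->B, D->AD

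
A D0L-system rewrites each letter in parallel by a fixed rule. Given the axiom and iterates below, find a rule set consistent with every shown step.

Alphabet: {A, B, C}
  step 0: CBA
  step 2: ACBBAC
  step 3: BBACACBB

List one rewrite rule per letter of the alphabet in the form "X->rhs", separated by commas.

  step 2 ⇒ step 3: ACBBAC ⇒ B·B·AC·AC·B·B
    A ↦ B
    B ↦ AC
    C ↦ B

A->B, B->AC, C->B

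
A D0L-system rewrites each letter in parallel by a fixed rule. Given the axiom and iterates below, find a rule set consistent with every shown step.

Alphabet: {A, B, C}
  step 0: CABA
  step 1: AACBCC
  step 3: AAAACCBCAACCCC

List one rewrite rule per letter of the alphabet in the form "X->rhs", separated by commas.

A->C, B->BC, C->AA

  step 0 ⇒ step 1: CABA ⇒ AA·C·BC·C
    A ↦ C
    B ↦ BC
    C ↦ AA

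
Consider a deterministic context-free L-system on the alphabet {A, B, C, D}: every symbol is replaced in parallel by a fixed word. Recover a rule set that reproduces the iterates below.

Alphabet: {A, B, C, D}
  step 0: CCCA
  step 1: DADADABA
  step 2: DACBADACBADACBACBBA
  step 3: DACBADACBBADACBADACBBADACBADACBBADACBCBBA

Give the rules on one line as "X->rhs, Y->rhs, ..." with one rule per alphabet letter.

A->BA, B->CB, C->DA, D->DAC

  step 2 ⇒ step 3: DACBADACBADACBACBBA ⇒ DAC·BA·DA·CB·BA·DAC·BA·DA·CB·BA·DAC·BA·DA·CB·BA·DA·CB·CB·BA
    A ↦ BA
    B ↦ CB
    C ↦ DA
    D ↦ DAC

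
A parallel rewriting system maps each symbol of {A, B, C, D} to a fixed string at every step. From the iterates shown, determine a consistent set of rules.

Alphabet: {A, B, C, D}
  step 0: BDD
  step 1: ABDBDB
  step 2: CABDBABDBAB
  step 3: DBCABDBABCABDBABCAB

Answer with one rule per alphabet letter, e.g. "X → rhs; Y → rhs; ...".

A->C, B->AB, C->DB, D->DB

  step 2 ⇒ step 3: CABDBABDBAB ⇒ DB·C·AB·DB·AB·C·AB·DB·AB·C·AB
    A ↦ C
    B ↦ AB
    C ↦ DB
    D ↦ DB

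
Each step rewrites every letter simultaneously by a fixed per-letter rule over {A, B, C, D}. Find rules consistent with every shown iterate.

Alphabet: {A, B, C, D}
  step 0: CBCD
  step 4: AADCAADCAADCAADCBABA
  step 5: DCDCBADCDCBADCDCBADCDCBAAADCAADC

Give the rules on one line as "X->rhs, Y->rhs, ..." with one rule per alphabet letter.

A->DC, B->AA, C->A, D->B

  step 4 ⇒ step 5: AADCAADCAADCAADCBABA ⇒ DC·DC·B·A·DC·DC·B·A·DC·DC·B·A·DC·DC·B·A·AA·DC·AA·DC
    A ↦ DC
    B ↦ AA
    C ↦ A
    D ↦ B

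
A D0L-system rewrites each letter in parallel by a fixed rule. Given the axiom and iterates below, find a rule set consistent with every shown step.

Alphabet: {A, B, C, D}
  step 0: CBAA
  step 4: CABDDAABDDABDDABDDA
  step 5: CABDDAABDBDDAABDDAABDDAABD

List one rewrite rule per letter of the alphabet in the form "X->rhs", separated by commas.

  step 4 ⇒ step 5: CABDDAABDDABDDABDDA ⇒ CA·BD·D·A·A·BD·BD·D·A·A·BD·D·A·A·BD·D·A·A·BD
    A ↦ BD
    B ↦ D
    C ↦ CA
    D ↦ A

A->BD, B->D, C->CA, D->A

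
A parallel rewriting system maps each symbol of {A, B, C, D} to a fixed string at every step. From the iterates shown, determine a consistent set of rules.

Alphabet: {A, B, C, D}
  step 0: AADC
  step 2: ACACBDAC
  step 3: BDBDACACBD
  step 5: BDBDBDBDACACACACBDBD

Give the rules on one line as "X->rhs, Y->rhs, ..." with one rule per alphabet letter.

  step 2 ⇒ step 3: ACACBDAC ⇒ B·D·B·D·AC·AC·B·D
    A ↦ B
    B ↦ AC
    C ↦ D
    D ↦ AC

A->B, B->AC, C->D, D->AC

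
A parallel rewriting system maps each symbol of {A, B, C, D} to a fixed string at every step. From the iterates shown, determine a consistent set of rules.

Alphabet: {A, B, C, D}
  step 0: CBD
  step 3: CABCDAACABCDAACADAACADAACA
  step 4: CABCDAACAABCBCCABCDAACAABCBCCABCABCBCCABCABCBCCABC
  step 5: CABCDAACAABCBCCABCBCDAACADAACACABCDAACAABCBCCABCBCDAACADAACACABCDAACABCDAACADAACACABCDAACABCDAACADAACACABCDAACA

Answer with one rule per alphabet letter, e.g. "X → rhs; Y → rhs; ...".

A->BC, B->DAA, C->CA, D->A

  step 4 ⇒ step 5: CABCDAACAABCBCCABCDAACAABCBCCABCABCBCCABCABCBCCABC ⇒ CA·BC·DAA·CA·A·BC·BC·CA·BC·BC·DAA·CA·DAA·CA·CA·BC·DAA·CA·A·BC·BC·CA·BC·BC·DAA·CA·DAA·CA·CA·BC·DAA·CA·BC·DAA·CA·DAA·CA·CA·BC·DAA·CA·BC·DAA·CA·DAA·CA·CA·BC·DAA·CA
    A ↦ BC
    B ↦ DAA
    C ↦ CA
    D ↦ A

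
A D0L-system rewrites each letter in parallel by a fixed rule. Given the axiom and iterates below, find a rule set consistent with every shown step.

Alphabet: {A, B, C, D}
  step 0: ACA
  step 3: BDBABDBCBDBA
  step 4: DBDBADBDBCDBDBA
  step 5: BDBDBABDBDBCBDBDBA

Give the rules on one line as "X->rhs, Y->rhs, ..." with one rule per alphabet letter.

  step 4 ⇒ step 5: DBDBADBDBCDBDBA ⇒ B·D·B·D·BA·B·D·B·D·BC·B·D·B·D·BA
    A ↦ BA
    B ↦ D
    C ↦ BC
    D ↦ B

A->BA, B->D, C->BC, D->B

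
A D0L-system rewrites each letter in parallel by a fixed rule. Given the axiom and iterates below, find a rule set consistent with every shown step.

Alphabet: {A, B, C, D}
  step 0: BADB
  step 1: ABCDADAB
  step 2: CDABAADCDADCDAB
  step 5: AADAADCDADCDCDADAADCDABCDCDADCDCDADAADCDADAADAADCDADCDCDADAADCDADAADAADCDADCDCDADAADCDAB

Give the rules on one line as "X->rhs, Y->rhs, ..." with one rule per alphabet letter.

  step 1 ⇒ step 2: ABCDADAB ⇒ CD·AB·A·AD·CD·AD·CD·AB
    A ↦ CD
    B ↦ AB
    C ↦ A
    D ↦ AD

A->CD, B->AB, C->A, D->AD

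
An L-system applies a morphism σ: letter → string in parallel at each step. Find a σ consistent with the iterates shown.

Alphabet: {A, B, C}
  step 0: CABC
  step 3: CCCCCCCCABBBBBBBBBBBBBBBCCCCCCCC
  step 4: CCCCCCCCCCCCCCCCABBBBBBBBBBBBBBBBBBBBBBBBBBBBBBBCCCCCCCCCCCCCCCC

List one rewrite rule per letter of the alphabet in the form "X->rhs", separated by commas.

A->AB, B->BB, C->CC

  step 3 ⇒ step 4: CCCCCCCCABBBBBBBBBBBBBBBCCCCCCCC ⇒ CC·CC·CC·CC·CC·CC·CC·CC·AB·BB·BB·BB·BB·BB·BB·BB·BB·BB·BB·BB·BB·BB·BB·BB·CC·CC·CC·CC·CC·CC·CC·CC
    A ↦ AB
    B ↦ BB
    C ↦ CC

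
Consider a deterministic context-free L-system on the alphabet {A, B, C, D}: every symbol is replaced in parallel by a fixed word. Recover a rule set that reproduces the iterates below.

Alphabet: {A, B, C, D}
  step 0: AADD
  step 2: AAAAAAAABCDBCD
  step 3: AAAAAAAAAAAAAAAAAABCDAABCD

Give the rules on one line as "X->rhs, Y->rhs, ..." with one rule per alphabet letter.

  step 2 ⇒ step 3: AAAAAAAABCDBCD ⇒ AA·AA·AA·AA·AA·AA·AA·AA·AA·B·CD·AA·B·CD
    A ↦ AA
    B ↦ AA
    C ↦ B
    D ↦ CD

A->AA, B->AA, C->B, D->CD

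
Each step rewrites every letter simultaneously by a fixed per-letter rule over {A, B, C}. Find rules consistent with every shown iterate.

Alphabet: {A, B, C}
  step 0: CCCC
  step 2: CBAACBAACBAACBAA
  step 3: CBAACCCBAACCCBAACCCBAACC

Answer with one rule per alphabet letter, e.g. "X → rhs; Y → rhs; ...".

  step 2 ⇒ step 3: CBAACBAACBAACBAA ⇒ CB·AA·C·C·CB·AA·C·C·CB·AA·C·C·CB·AA·C·C
    A ↦ C
    B ↦ AA
    C ↦ CB

A->C, B->AA, C->CB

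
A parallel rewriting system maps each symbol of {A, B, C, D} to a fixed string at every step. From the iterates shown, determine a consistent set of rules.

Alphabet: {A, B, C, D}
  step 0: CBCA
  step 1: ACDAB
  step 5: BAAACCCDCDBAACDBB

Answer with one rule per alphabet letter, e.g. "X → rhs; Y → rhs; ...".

A->B, B->CD, C->A, D->CC

  step 0 ⇒ step 1: CBCA ⇒ A·CD·A·B
    A ↦ B
    B ↦ CD
    C ↦ A
    D ↦ CC  (constrained at step 1)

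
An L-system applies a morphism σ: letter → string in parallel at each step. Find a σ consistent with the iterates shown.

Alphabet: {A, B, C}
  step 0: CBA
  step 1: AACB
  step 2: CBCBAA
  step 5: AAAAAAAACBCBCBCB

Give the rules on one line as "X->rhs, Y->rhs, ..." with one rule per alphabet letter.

  step 1 ⇒ step 2: AACB ⇒ CB·CB·A·A
    A ↦ CB
    B ↦ A
    C ↦ A

A->CB, B->A, C->A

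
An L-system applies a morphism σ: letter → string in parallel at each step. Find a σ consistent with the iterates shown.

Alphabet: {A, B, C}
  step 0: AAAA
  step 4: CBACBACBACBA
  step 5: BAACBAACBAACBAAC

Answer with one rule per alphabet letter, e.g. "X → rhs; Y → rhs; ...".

  step 4 ⇒ step 5: CBACBACBACBA ⇒ BA·A·C·BA·A·C·BA·A·C·BA·A·C
    A ↦ C
    B ↦ A
    C ↦ BA

A->C, B->A, C->BA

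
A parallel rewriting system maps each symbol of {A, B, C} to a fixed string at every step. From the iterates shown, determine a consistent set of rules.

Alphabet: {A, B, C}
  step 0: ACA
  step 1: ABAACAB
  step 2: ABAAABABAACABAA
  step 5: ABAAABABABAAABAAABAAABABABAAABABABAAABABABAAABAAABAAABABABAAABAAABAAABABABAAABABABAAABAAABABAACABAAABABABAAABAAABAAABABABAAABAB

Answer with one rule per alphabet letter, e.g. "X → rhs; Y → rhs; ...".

A->AB, B->AA, C->AAC

  step 1 ⇒ step 2: ABAACAB ⇒ AB·AA·AB·AB·AAC·AB·AA
    A ↦ AB
    B ↦ AA
    C ↦ AAC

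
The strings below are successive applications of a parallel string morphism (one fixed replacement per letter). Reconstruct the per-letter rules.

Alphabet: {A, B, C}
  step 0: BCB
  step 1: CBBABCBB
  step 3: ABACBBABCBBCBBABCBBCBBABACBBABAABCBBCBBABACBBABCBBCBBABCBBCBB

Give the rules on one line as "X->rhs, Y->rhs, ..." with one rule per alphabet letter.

  step 0 ⇒ step 1: BCB ⇒ CBB·AB·CBB
    B ↦ CBB
    C ↦ AB
    A ↦ ABA  (constrained at step 1)

A->ABA, B->CBB, C->AB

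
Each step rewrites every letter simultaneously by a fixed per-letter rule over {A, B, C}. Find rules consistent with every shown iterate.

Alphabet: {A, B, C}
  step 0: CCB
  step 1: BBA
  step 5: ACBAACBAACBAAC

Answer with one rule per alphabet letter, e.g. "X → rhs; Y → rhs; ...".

  step 0 ⇒ step 1: CCB ⇒ B·B·A
    B ↦ A
    C ↦ B
    A ↦ AC  (constrained at step 1)

A->AC, B->A, C->B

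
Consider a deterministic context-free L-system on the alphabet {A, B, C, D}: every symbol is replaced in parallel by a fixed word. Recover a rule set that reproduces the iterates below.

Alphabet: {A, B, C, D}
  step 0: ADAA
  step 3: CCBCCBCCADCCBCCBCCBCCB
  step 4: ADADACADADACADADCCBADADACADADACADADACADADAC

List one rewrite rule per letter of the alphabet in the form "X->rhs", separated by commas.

  step 3 ⇒ step 4: CCBCCBCCADCCBCCBCCBCCB ⇒ AD·AD·AC·AD·AD·AC·AD·AD·CC·B·AD·AD·AC·AD·AD·AC·AD·AD·AC·AD·AD·AC
    A ↦ CC
    B ↦ AC
    C ↦ AD
    D ↦ B

A->CC, B->AC, C->AD, D->B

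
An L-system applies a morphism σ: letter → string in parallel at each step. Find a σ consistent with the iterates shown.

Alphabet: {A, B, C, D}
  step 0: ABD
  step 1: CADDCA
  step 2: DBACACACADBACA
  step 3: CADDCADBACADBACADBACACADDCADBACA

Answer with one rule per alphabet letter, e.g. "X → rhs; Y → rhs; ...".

  step 2 ⇒ step 3: DBACACACADBACA ⇒ CA·DD·CA·DBA·CA·DBA·CA·DBA·CA·CA·DD·CA·DBA·CA
    A ↦ CA
    B ↦ DD
    C ↦ DBA
    D ↦ CA

A->CA, B->DD, C->DBA, D->CA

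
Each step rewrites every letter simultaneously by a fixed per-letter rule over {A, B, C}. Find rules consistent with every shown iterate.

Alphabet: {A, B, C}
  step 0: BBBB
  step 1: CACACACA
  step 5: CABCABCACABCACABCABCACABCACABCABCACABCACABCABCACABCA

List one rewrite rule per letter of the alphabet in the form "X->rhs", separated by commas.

A->CA, B->CA, C->B

  step 0 ⇒ step 1: BBBB ⇒ CA·CA·CA·CA
    B ↦ CA
    A ↦ CA  (constrained at step 1)
    C ↦ B  (constrained at step 1)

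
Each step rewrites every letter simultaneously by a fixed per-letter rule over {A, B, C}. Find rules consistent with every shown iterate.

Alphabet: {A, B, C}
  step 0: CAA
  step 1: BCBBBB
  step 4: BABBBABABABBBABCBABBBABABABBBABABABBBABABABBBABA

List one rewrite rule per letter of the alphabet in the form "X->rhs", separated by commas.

  step 0 ⇒ step 1: CAA ⇒ BC·BB·BB
    A ↦ BB
    C ↦ BC
    B ↦ BA  (constrained at step 1)

A->BB, B->BA, C->BC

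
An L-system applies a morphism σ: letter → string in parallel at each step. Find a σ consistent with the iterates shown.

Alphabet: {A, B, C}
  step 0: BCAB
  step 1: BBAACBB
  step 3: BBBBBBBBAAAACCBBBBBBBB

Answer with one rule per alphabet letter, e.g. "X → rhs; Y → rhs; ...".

  step 0 ⇒ step 1: BCAB ⇒ BB·AA·C·BB
    A ↦ C
    B ↦ BB
    C ↦ AA

A->C, B->BB, C->AA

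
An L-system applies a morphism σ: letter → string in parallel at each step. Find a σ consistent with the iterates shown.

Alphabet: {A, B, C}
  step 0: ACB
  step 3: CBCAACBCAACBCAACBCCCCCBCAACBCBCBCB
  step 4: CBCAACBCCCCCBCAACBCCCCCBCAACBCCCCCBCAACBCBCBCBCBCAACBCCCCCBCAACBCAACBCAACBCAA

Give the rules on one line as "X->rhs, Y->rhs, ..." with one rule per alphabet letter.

A->CC, B->CAA, C->CB

  step 3 ⇒ step 4: CBCAACBCAACBCAACBCCCCCBCAACBCBCBCB ⇒ CB·CAA·CB·CC·CC·CB·CAA·CB·CC·CC·CB·CAA·CB·CC·CC·CB·CAA·CB·CB·CB·CB·CB·CAA·CB·CC·CC·CB·CAA·CB·CAA·CB·CAA·CB·CAA
    A ↦ CC
    B ↦ CAA
    C ↦ CB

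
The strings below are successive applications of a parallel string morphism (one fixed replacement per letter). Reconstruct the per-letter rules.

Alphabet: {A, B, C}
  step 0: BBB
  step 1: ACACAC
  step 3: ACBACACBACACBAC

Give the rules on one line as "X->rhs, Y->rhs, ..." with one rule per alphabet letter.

A->B, B->AC, C->AB

  step 0 ⇒ step 1: BBB ⇒ AC·AC·AC
    B ↦ AC
    A ↦ B  (constrained at step 1)
    C ↦ AB  (constrained at step 1)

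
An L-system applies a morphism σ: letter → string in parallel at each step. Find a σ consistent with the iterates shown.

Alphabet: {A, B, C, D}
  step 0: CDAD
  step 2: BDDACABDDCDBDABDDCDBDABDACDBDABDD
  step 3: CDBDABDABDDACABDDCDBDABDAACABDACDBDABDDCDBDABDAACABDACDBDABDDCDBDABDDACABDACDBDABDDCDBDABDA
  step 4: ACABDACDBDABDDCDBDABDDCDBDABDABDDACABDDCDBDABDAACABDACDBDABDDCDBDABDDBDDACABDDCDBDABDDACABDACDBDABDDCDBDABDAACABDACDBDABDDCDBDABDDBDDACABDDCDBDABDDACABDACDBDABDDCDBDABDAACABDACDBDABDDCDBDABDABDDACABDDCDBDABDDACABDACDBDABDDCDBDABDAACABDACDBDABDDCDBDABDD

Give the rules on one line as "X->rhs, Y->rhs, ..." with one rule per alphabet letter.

  step 3 ⇒ step 4: CDBDABDABDDACABDDCDBDABDAACABDACDBDABDDCDBDABDAACABDACDBDABDDCDBDABDDACABDACDBDABDDCDBDABDA ⇒ ACA·BDA·CD·BDA·BDD·CD·BDA·BDD·CD·BDA·BDA·BDD·ACA·BDD·CD·BDA·BDA·ACA·BDA·CD·BDA·BDD·CD·BDA·BDD·BDD·ACA·BDD·CD·BDA·BDD·ACA·BDA·CD·BDA·BDD·CD·BDA·BDA·ACA·BDA·CD·BDA·BDD·CD·BDA·BDD·BDD·ACA·BDD·CD·BDA·BDD·ACA·BDA·CD·BDA·BDD·CD·BDA·BDA·ACA·BDA·CD·BDA·BDD·CD·BDA·BDA·BDD·ACA·BDD·CD·BDA·BDD·ACA·BDA·CD·BDA·BDD·CD·BDA·BDA·ACA·BDA·CD·BDA·BDD·CD·BDA·BDD
    A ↦ BDD
    B ↦ CD
    C ↦ ACA
    D ↦ BDA

A->BDD, B->CD, C->ACA, D->BDA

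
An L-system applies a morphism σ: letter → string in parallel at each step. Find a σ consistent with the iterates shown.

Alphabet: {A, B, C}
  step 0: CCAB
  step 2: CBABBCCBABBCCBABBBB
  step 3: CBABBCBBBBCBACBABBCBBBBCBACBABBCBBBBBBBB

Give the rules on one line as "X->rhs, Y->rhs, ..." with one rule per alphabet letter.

A->C, B->BB, C->CBA

  step 2 ⇒ step 3: CBABBCCBABBCCBABBBB ⇒ CBA·BB·C·BB·BB·CBA·CBA·BB·C·BB·BB·CBA·CBA·BB·C·BB·BB·BB·BB
    A ↦ C
    B ↦ BB
    C ↦ CBA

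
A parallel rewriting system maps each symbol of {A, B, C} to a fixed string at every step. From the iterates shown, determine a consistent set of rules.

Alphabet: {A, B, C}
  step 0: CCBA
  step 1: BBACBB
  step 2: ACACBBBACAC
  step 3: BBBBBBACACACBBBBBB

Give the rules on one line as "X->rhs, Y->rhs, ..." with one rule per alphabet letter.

  step 2 ⇒ step 3: ACACBBBACAC ⇒ BB·B·BB·B·AC·AC·AC·BB·B·BB·B
    A ↦ BB
    B ↦ AC
    C ↦ B

A->BB, B->AC, C->B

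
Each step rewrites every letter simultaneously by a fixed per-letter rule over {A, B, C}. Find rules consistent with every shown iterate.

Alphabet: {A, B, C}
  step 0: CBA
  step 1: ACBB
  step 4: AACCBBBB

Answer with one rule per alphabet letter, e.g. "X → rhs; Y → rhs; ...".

  step 0 ⇒ step 1: CBA ⇒ A·C·BB
    A ↦ BB
    B ↦ C
    C ↦ A

A->BB, B->C, C->A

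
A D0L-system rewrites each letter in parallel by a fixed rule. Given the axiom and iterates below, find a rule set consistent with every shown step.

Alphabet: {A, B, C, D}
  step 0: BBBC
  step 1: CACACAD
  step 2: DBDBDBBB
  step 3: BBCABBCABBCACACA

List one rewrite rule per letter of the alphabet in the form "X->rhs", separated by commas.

  step 2 ⇒ step 3: DBDBDBBB ⇒ BB·CA·BB·CA·BB·CA·CA·CA
    B ↦ CA
    D ↦ BB
  step 1 ⇒ step 2: CACACAD ⇒ D·B·D·B·D·B·BB
    A ↦ B
  step 0 ⇒ step 1: BBBC ⇒ CA·CA·CA·D
    C ↦ D

A->B, B->CA, C->D, D->BB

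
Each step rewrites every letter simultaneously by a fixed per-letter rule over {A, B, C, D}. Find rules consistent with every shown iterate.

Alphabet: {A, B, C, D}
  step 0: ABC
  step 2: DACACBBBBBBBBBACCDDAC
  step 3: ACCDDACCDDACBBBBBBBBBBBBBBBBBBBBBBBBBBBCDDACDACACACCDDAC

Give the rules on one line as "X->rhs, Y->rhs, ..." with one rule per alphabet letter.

A->CD, B->BBB, C->DAC, D->AC

  step 2 ⇒ step 3: DACACBBBBBBBBBACCDDAC ⇒ AC·CD·DAC·CD·DAC·BBB·BBB·BBB·BBB·BBB·BBB·BBB·BBB·BBB·CD·DAC·DAC·AC·AC·CD·DAC
    A ↦ CD
    B ↦ BBB
    C ↦ DAC
    D ↦ AC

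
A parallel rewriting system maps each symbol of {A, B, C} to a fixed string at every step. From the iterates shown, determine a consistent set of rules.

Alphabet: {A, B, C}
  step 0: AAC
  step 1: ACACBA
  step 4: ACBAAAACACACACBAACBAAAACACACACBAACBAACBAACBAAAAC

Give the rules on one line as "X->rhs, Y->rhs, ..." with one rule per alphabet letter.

A->AC, B->AA, C->BA

  step 0 ⇒ step 1: AAC ⇒ AC·AC·BA
    A ↦ AC
    C ↦ BA
    B ↦ AA  (constrained at step 1)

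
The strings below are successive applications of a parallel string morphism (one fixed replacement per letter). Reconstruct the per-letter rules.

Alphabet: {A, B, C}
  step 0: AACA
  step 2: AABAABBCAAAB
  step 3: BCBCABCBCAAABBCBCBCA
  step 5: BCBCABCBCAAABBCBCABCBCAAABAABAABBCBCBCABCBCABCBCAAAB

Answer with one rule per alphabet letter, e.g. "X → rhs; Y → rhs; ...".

  step 2 ⇒ step 3: AABAABBCAAAB ⇒ BC·BC·A·BC·BC·A·A·AB·BC·BC·BC·A
    A ↦ BC
    B ↦ A
    C ↦ AB

A->BC, B->A, C->AB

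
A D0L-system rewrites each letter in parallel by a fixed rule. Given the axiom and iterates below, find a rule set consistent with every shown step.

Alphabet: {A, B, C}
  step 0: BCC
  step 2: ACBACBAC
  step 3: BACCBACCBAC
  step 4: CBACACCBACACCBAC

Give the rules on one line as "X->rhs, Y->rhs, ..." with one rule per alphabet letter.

A->B, B->C, C->AC

  step 3 ⇒ step 4: BACCBACCBAC ⇒ C·B·AC·AC·C·B·AC·AC·C·B·AC
    A ↦ B
    B ↦ C
    C ↦ AC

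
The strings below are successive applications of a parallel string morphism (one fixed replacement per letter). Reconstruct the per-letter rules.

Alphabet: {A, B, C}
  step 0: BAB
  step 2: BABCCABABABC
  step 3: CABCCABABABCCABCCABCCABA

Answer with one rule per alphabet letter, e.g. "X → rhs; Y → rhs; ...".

  step 2 ⇒ step 3: BABCCABABABC ⇒ CA·BC·CA·BA·BA·BC·CA·BC·CA·BC·CA·BA
    A ↦ BC
    B ↦ CA
    C ↦ BA

A->BC, B->CA, C->BA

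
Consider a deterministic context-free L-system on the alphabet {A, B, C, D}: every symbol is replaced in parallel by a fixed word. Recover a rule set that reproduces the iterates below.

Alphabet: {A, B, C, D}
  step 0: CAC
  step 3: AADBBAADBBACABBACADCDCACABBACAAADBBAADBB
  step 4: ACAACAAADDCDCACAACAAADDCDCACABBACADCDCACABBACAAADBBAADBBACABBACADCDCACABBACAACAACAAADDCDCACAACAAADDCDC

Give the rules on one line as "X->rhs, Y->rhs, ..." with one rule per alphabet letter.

A->ACA, B->DC, C->BB, D->AAD

  step 3 ⇒ step 4: AADBBAADBBACABBACADCDCACABBACAAADBBAADBB ⇒ ACA·ACA·AAD·DC·DC·ACA·ACA·AAD·DC·DC·ACA·BB·ACA·DC·DC·ACA·BB·ACA·AAD·BB·AAD·BB·ACA·BB·ACA·DC·DC·ACA·BB·ACA·ACA·ACA·AAD·DC·DC·ACA·ACA·AAD·DC·DC
    A ↦ ACA
    B ↦ DC
    C ↦ BB
    D ↦ AAD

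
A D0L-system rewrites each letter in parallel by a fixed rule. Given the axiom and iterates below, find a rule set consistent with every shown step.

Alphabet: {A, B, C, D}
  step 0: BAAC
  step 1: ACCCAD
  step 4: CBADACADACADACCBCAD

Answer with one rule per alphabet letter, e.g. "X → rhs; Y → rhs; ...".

  step 0 ⇒ step 1: BAAC ⇒ AC·C·C·AD
    A ↦ C
    B ↦ AC
    C ↦ AD
    D ↦ B  (constrained at step 1)

A->C, B->AC, C->AD, D->B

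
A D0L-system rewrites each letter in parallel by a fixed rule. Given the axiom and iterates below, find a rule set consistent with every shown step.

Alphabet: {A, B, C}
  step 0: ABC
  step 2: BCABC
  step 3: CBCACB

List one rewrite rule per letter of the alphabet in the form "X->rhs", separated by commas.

  step 2 ⇒ step 3: BCABC ⇒ C·B·CA·C·B
    A ↦ CA
    B ↦ C
    C ↦ B

A->CA, B->C, C->B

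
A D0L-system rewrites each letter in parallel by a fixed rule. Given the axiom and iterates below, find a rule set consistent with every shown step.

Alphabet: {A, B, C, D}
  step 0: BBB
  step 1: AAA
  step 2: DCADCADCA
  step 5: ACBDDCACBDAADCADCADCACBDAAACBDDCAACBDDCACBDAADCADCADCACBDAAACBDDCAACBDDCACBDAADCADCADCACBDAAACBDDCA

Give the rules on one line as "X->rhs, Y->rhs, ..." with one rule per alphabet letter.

A->DCA, B->A, C->CBD, D->A

  step 1 ⇒ step 2: AAA ⇒ DCA·DCA·DCA
    A ↦ DCA
  step 0 ⇒ step 1: BBB ⇒ A·A·A
    B ↦ A
    C ↦ CBD  (constrained at step 2)
    D ↦ A  (constrained at step 2)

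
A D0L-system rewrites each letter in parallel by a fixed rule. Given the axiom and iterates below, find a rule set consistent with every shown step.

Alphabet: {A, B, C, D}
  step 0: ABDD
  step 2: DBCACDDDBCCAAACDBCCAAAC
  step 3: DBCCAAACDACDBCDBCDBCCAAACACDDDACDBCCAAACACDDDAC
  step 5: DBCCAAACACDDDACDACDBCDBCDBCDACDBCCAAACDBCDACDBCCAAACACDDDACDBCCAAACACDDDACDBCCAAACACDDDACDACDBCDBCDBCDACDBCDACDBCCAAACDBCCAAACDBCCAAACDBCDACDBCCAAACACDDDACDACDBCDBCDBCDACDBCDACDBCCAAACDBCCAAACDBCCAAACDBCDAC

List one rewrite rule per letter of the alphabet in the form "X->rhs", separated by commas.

A->D, B->CAA, C->AC, D->DBC

  step 2 ⇒ step 3: DBCACDDDBCCAAACDBCCAAAC ⇒ DBC·CAA·AC·D·AC·DBC·DBC·DBC·CAA·AC·AC·D·D·D·AC·DBC·CAA·AC·AC·D·D·D·AC
    A ↦ D
    B ↦ CAA
    C ↦ AC
    D ↦ DBC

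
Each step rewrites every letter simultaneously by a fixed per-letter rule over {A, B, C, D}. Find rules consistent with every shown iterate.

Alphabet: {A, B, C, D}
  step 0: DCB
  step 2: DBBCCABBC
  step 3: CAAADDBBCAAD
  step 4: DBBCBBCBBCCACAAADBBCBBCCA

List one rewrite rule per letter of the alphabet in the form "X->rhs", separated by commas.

  step 3 ⇒ step 4: CAAADDBBCAAD ⇒ D·BBC·BBC·BBC·CA·CA·A·A·D·BBC·BBC·CA
    A ↦ BBC
    B ↦ A
    C ↦ D
    D ↦ CA

A->BBC, B->A, C->D, D->CA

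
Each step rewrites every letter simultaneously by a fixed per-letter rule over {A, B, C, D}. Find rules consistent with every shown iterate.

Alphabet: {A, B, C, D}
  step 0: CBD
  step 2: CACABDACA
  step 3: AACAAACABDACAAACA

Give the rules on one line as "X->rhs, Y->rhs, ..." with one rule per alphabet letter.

A->CA, B->BD, C->AA, D->A

  step 2 ⇒ step 3: CACABDACA ⇒ AA·CA·AA·CA·BD·A·CA·AA·CA
    A ↦ CA
    B ↦ BD
    C ↦ AA
    D ↦ A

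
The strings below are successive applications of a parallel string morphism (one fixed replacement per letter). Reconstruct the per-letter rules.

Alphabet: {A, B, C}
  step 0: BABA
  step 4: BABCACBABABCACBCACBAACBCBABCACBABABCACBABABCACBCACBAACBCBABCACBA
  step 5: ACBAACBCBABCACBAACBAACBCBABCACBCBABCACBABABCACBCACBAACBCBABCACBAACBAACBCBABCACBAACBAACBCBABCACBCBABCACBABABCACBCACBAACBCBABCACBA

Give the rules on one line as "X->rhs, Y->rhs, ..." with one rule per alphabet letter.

A->BA, B->AC, C->BC

  step 4 ⇒ step 5: BABCACBABABCACBCACBAACBCBABCACBABABCACBABABCACBCACBAACBCBABCACBA ⇒ AC·BA·AC·BC·BA·BC·AC·BA·AC·BA·AC·BC·BA·BC·AC·BC·BA·BC·AC·BA·BA·BC·AC·BC·AC·BA·AC·BC·BA·BC·AC·BA·AC·BA·AC·BC·BA·BC·AC·BA·AC·BA·AC·BC·BA·BC·AC·BC·BA·BC·AC·BA·BA·BC·AC·BC·AC·BA·AC·BC·BA·BC·AC·BA
    A ↦ BA
    B ↦ AC
    C ↦ BC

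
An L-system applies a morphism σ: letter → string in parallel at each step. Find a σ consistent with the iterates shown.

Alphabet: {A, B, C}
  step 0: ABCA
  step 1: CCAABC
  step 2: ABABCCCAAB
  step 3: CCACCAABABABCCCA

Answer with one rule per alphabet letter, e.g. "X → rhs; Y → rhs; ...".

A->C, B->CA, C->AB

  step 2 ⇒ step 3: ABABCCCAAB ⇒ C·CA·C·CA·AB·AB·AB·C·C·CA
    A ↦ C
    B ↦ CA
    C ↦ AB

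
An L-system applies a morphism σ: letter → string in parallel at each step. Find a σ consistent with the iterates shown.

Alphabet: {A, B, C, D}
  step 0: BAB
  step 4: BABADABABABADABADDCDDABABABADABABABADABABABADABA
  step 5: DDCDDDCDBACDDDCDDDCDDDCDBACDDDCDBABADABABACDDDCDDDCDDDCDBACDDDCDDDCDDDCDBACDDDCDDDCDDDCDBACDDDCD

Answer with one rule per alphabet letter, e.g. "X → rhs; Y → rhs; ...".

  step 4 ⇒ step 5: BABADABABABADABADDCDDABABABADABABABADABABABADABA ⇒ DD·CD·DD·CD·BA·CD·DD·CD·DD·CD·DD·CD·BA·CD·DD·CD·BA·BA·DA·BA·BA·CD·DD·CD·DD·CD·DD·CD·BA·CD·DD·CD·DD·CD·DD·CD·BA·CD·DD·CD·DD·CD·DD·CD·BA·CD·DD·CD
    A ↦ CD
    B ↦ DD
    C ↦ DA
    D ↦ BA

A->CD, B->DD, C->DA, D->BA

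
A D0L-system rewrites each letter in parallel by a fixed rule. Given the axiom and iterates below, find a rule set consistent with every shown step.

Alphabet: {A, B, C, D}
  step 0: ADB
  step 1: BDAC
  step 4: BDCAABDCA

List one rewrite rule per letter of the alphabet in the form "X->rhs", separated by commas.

A->BD, B->C, C->A, D->A

  step 0 ⇒ step 1: ADB ⇒ BD·A·C
    A ↦ BD
    B ↦ C
    D ↦ A
    C ↦ A  (constrained at step 1)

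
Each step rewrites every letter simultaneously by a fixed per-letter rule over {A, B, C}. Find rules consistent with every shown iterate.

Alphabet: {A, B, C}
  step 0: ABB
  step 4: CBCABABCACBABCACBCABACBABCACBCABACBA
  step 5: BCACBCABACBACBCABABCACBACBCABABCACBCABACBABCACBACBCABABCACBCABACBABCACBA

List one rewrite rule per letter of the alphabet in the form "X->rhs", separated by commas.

A->BA, B->C, C->BCA

  step 4 ⇒ step 5: CBCABABCACBABCACBCABACBABCACBCABACBA ⇒ BCA·C·BCA·BA·C·BA·C·BCA·BA·BCA·C·BA·C·BCA·BA·BCA·C·BCA·BA·C·BA·BCA·C·BA·C·BCA·BA·BCA·C·BCA·BA·C·BA·BCA·C·BA
    A ↦ BA
    B ↦ C
    C ↦ BCA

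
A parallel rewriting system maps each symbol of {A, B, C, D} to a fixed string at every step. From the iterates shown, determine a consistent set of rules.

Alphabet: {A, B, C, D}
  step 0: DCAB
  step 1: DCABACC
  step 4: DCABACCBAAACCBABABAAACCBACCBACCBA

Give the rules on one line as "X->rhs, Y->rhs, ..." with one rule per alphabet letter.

A->BA, B->CC, C->A, D->DC

  step 0 ⇒ step 1: DCAB ⇒ DC·A·BA·CC
    A ↦ BA
    B ↦ CC
    C ↦ A
    D ↦ DC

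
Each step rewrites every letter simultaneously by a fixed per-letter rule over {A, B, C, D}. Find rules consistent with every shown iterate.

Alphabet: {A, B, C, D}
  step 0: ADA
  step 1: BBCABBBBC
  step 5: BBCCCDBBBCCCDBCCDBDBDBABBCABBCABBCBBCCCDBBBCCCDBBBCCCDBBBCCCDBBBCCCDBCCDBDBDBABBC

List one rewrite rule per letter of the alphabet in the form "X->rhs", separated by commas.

A->BBC, B->C, C->DB, D->ABB

  step 0 ⇒ step 1: ADA ⇒ BBC·ABB·BBC
    A ↦ BBC
    D ↦ ABB
    B ↦ C  (constrained at step 1)
    C ↦ DB  (constrained at step 1)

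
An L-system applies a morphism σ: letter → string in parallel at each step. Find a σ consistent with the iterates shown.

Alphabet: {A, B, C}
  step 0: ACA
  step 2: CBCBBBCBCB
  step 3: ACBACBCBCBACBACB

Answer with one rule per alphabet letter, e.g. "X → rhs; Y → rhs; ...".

  step 2 ⇒ step 3: CBCBBBCBCB ⇒ A·CB·A·CB·CB·CB·A·CB·A·CB
    B ↦ CB
    C ↦ A
    A ↦ BB  (constrained at step 0)

A->BB, B->CB, C->A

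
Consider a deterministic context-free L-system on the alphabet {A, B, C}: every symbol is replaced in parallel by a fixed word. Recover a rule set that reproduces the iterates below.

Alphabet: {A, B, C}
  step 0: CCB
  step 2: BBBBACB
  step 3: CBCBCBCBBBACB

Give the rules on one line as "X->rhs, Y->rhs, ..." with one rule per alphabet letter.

A->BB, B->CB, C->A

  step 2 ⇒ step 3: BBBBACB ⇒ CB·CB·CB·CB·BB·A·CB
    A ↦ BB
    B ↦ CB
    C ↦ A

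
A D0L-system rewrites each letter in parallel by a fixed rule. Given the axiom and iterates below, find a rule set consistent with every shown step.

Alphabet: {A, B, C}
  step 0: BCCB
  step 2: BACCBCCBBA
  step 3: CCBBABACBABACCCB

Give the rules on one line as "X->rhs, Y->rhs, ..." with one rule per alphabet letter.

A->CB, B->C, C->BA

  step 2 ⇒ step 3: BACCBCCBBA ⇒ C·CB·BA·BA·C·BA·BA·C·C·CB
    A ↦ CB
    B ↦ C
    C ↦ BA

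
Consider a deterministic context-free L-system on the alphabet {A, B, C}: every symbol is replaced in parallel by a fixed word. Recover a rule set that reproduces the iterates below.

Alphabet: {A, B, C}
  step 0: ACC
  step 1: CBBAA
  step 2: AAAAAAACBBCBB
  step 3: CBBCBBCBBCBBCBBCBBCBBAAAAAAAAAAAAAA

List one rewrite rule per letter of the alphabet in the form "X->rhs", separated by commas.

A->CBB, B->AAA, C->A

  step 2 ⇒ step 3: AAAAAAACBBCBB ⇒ CBB·CBB·CBB·CBB·CBB·CBB·CBB·A·AAA·AAA·A·AAA·AAA
    A ↦ CBB
    B ↦ AAA
    C ↦ A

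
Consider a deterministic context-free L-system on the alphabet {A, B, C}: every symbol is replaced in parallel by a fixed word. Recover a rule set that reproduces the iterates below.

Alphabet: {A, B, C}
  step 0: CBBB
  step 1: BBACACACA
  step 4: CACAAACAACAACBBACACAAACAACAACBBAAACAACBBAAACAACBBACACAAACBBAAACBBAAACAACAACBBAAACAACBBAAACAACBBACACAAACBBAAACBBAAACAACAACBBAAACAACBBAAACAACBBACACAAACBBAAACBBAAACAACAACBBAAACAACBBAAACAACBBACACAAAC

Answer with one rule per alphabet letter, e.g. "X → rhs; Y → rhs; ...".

  step 0 ⇒ step 1: CBBB ⇒ BBA·CA·CA·CA
    B ↦ CA
    C ↦ BBA
    A ↦ AAC  (constrained at step 1)

A->AAC, B->CA, C->BBA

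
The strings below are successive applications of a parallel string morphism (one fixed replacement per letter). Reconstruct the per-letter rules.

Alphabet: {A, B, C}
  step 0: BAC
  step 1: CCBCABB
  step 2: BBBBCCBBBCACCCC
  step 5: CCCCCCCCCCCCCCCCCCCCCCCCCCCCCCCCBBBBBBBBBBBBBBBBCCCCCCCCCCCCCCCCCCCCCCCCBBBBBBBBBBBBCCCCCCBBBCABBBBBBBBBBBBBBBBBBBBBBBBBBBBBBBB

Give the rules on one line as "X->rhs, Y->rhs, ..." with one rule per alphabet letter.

A->BCA, B->CC, C->BB

  step 1 ⇒ step 2: CCBCABB ⇒ BB·BB·CC·BB·BCA·CC·CC
    A ↦ BCA
    B ↦ CC
    C ↦ BB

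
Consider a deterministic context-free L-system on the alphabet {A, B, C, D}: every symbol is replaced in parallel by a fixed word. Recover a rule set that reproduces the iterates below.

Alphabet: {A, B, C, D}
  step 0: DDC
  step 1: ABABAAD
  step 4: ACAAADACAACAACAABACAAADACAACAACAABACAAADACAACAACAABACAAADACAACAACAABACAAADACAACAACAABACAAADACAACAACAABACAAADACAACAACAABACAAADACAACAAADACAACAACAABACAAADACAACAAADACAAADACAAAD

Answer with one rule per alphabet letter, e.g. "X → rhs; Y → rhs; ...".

A->ACA, B->CAC, C->AAD, D->AB

  step 0 ⇒ step 1: DDC ⇒ AB·AB·AAD
    C ↦ AAD
    D ↦ AB
    A ↦ ACA  (constrained at step 1)
    B ↦ CAC  (constrained at step 1)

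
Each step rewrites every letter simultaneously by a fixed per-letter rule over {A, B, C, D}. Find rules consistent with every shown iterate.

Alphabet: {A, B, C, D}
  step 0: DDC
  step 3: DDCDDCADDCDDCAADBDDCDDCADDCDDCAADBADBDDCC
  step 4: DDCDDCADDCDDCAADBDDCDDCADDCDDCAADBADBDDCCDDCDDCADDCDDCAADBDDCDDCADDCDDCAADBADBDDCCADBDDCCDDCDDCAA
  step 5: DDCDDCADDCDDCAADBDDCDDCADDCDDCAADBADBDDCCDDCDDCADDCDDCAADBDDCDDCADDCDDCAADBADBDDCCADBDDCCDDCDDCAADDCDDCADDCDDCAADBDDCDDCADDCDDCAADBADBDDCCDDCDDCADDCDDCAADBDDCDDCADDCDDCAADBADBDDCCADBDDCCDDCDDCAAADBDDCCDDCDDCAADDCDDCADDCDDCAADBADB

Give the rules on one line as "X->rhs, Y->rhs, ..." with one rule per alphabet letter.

A->ADB, B->C, C->A, D->DDC

  step 4 ⇒ step 5: DDCDDCADDCDDCAADBDDCDDCADDCDDCAADBADBDDCCDDCDDCADDCDDCAADBDDCDDCADDCDDCAADBADBDDCCADBDDCCDDCDDCAA ⇒ DDC·DDC·A·DDC·DDC·A·ADB·DDC·DDC·A·DDC·DDC·A·ADB·ADB·DDC·C·DDC·DDC·A·DDC·DDC·A·ADB·DDC·DDC·A·DDC·DDC·A·ADB·ADB·DDC·C·ADB·DDC·C·DDC·DDC·A·A·DDC·DDC·A·DDC·DDC·A·ADB·DDC·DDC·A·DDC·DDC·A·ADB·ADB·DDC·C·DDC·DDC·A·DDC·DDC·A·ADB·DDC·DDC·A·DDC·DDC·A·ADB·ADB·DDC·C·ADB·DDC·C·DDC·DDC·A·A·ADB·DDC·C·DDC·DDC·A·A·DDC·DDC·A·DDC·DDC·A·ADB·ADB
    A ↦ ADB
    B ↦ C
    C ↦ A
    D ↦ DDC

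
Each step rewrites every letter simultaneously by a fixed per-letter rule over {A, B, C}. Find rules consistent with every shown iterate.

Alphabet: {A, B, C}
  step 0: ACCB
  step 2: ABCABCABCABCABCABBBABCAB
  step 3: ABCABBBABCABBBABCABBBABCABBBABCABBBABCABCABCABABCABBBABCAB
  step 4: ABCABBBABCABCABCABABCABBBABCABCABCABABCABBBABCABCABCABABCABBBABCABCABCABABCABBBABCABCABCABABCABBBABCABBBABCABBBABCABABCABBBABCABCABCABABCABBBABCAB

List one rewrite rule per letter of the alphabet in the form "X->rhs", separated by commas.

A->AB, B->CAB, C->BB

  step 3 ⇒ step 4: ABCABBBABCABBBABCABBBABCABBBABCABBBABCABCABCABABCABBBABCAB ⇒ AB·CAB·BB·AB·CAB·CAB·CAB·AB·CAB·BB·AB·CAB·CAB·CAB·AB·CAB·BB·AB·CAB·CAB·CAB·AB·CAB·BB·AB·CAB·CAB·CAB·AB·CAB·BB·AB·CAB·CAB·CAB·AB·CAB·BB·AB·CAB·BB·AB·CAB·BB·AB·CAB·AB·CAB·BB·AB·CAB·CAB·CAB·AB·CAB·BB·AB·CAB
    A ↦ AB
    B ↦ CAB
    C ↦ BB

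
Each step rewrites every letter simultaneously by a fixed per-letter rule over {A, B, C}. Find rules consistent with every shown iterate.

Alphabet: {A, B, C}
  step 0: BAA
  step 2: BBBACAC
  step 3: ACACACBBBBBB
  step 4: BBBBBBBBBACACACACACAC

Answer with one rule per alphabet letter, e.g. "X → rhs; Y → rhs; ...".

A->B, B->AC, C->BB

  step 3 ⇒ step 4: ACACACBBBBBB ⇒ B·BB·B·BB·B·BB·AC·AC·AC·AC·AC·AC
    A ↦ B
    B ↦ AC
    C ↦ BB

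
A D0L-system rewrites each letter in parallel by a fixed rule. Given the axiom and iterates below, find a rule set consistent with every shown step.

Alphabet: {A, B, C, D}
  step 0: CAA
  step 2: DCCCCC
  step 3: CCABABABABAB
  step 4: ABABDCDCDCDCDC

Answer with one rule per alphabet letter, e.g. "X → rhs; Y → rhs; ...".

A->D, B->C, C->AB, D->CC

  step 3 ⇒ step 4: CCABABABABAB ⇒ AB·AB·D·C·D·C·D·C·D·C·D·C
    A ↦ D
    B ↦ C
    C ↦ AB
  step 2 ⇒ step 3: DCCCCC ⇒ CC·AB·AB·AB·AB·AB
    D ↦ CC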